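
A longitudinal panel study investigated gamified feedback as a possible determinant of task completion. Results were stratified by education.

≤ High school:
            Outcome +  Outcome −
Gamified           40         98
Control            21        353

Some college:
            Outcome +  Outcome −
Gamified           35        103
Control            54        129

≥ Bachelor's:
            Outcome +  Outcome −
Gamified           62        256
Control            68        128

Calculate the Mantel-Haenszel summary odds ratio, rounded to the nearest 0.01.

OR_MH = Σ(aᵢdᵢ/nᵢ) / Σ(bᵢcᵢ/nᵢ), where nᵢ is the stratum total.
Stratum 1 (≤ High school): n = 512; a·d/n = 40·353/512 = 27.5781; b·c/n = 98·21/512 = 4.0195
Stratum 2 (Some college): n = 321; a·d/n = 35·129/321 = 14.0654; b·c/n = 103·54/321 = 17.3271
Stratum 3 (≥ Bachelor's): n = 514; a·d/n = 62·128/514 = 15.4397; b·c/n = 256·68/514 = 33.8677
OR_MH = (27.5781 + 14.0654 + 15.4397) / (4.0195 + 17.3271 + 33.8677) = 57.0832 / 55.2143 = 1.03385

1.03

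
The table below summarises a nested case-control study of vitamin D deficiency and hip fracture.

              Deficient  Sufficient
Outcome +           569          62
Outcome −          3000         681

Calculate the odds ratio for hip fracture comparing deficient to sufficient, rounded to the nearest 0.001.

Reading the table with exposure as columns: a = 569 (Deficient, case), b = 3000 (Deficient, non-case), c = 62 (Sufficient, case), d = 681.
OR = (a·d)/(b·c) = (569 × 681) / (3000 × 62) = 387489 / 186000 = 2.08327
The odds of hip fracture are about 2.08 times as high in the deficient group.

2.083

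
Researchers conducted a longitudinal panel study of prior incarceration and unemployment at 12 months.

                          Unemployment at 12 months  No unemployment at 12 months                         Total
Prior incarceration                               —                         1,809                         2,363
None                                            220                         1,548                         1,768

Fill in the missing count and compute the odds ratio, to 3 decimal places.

2.155

The missing cell is in the exposed row: 2363 − 1809 = 554.
So a = 554, b = 1809, c = 220, d = 1548.
OR = (a·d)/(b·c) = (554 × 1548) / (1809 × 220) = 857592 / 397980 = 2.15486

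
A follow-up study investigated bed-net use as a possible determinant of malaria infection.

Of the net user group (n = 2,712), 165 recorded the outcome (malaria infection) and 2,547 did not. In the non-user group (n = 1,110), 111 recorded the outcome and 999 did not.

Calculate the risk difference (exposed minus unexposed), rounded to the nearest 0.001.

-0.039

From the description: a = 165, b = 2547, c = 111, d = 999.
Risk in exposed = 165/2712 = 0.060841; risk in unexposed = 111/1110 = 0.100000.
Risk difference = 0.060841 − 0.100000 = -0.039159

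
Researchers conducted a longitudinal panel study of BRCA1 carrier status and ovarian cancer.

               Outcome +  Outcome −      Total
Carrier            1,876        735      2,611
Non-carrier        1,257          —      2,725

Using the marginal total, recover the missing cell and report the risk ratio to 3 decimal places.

1.558

The missing cell is in the unexposed row: 2725 − 1257 = 1468.
So a = 1876, b = 735, c = 1257, d = 1468.
RR = [a/(a+b)] / [c/(c+d)] = (1876/2611) / (1257/2725) = 0.71850/0.46128 = 1.55760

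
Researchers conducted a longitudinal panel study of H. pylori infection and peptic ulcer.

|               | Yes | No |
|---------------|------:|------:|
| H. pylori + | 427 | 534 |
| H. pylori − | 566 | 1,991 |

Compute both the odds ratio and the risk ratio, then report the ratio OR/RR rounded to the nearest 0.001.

1.401

Cells: a = 427, b = 534, c = 566, d = 1991.
OR = (427·1991)/(534·566) = 850157/302244 = 2.81282
Risk in exposed = 427/961 = 0.44433; risk in unexposed = 566/2557 = 0.22135; RR = 2.00733
OR/RR = 2.81282 / 2.00733 = 1.40127
The outcome is not rare, so the OR lies further from 1 than the RR.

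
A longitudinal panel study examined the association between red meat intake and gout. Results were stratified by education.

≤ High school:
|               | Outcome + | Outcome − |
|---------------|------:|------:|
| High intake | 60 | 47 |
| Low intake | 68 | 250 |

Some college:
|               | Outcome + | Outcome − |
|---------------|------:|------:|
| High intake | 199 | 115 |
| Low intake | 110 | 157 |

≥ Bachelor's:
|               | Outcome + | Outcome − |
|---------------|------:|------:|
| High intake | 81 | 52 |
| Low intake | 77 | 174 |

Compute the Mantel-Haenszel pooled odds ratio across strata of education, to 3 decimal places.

OR_MH = Σ(aᵢdᵢ/nᵢ) / Σ(bᵢcᵢ/nᵢ), where nᵢ is the stratum total.
Stratum 1 (≤ High school): n = 425; a·d/n = 60·250/425 = 35.2941; b·c/n = 47·68/425 = 7.5200
Stratum 2 (Some college): n = 581; a·d/n = 199·157/581 = 53.7745; b·c/n = 115·110/581 = 21.7728
Stratum 3 (≥ Bachelor's): n = 384; a·d/n = 81·174/384 = 36.7031; b·c/n = 52·77/384 = 10.4271
OR_MH = (35.2941 + 53.7745 + 36.7031) / (7.5200 + 21.7728 + 10.4271) = 125.7718 / 39.7199 = 3.16647

3.166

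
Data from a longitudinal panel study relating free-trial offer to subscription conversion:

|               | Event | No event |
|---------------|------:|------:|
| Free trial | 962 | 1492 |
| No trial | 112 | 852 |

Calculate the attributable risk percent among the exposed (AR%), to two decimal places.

Cells: a = 962, b = 1492, c = 112, d = 852.
Risk in exposed = 962/2454 = 0.39201; risk in unexposed = 112/964 = 0.11618.
RR = 0.39201/0.11618 = 3.37411
AR% = (RR − 1)/RR × 100 = (3.37411 − 1)/3.37411 × 100 = 70.3626%

70.36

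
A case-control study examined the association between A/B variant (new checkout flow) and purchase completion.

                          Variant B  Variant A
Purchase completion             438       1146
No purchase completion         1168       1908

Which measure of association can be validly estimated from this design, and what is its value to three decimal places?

0.624

Reading the table with exposure as columns: a = 438 (Variant B, case), b = 1168 (Variant B, non-case), c = 1146 (Variant A, case), d = 1908.
This is a case-control study: participants were sampled on outcome status, so risks in the source population cannot be estimated directly — relative risk is not valid here. The odds ratio is the appropriate measure.
OR = (a·d)/(b·c) = (438 × 1908) / (1168 × 1146) = 835704 / 1338528 = 0.62435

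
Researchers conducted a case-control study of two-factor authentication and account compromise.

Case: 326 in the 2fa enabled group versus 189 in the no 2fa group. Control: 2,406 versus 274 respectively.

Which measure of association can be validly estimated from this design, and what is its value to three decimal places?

0.196

From the description: a = 326, b = 2406, c = 189, d = 274.
This is a case-control study: participants were sampled on outcome status, so risks in the source population cannot be estimated directly — relative risk is not valid here. The odds ratio is the appropriate measure.
OR = (a·d)/(b·c) = (326 × 274) / (2406 × 189) = 89324 / 454734 = 0.19643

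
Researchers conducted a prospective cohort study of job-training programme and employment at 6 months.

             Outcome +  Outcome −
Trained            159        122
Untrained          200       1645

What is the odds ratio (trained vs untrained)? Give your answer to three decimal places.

Cells: a = 159, b = 122, c = 200, d = 1645.
OR = (a·d)/(b·c) = (159 × 1645) / (122 × 200) = 261555 / 24400 = 10.71947
The odds of employment at 6 months are about 10.72 times as high in the trained group.

10.719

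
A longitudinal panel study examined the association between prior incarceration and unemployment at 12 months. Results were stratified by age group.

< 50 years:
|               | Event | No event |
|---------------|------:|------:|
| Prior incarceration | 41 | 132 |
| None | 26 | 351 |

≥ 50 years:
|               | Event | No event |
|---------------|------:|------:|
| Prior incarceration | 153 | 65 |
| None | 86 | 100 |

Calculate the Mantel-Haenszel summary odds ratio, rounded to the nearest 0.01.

OR_MH = Σ(aᵢdᵢ/nᵢ) / Σ(bᵢcᵢ/nᵢ), where nᵢ is the stratum total.
Stratum 1 (< 50 years): n = 550; a·d/n = 41·351/550 = 26.1655; b·c/n = 132·26/550 = 6.2400
Stratum 2 (≥ 50 years): n = 404; a·d/n = 153·100/404 = 37.8713; b·c/n = 65·86/404 = 13.8366
OR_MH = (26.1655 + 37.8713) / (6.2400 + 13.8366) = 64.0367 / 20.0766 = 3.18962

3.19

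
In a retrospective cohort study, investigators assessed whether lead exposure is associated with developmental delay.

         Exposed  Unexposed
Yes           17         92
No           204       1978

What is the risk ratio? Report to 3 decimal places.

1.731

Reading the table with exposure as columns: a = 17 (Exposed, case), b = 204 (Exposed, non-case), c = 92 (Unexposed, case), d = 1978.
Risk in exposed = 17/221 = 0.07692; risk in unexposed = 92/2070 = 0.04444.
RR = 0.07692 / 0.04444 = 1.73077
The risk among the exposed is 1.73 times that among the unexposed.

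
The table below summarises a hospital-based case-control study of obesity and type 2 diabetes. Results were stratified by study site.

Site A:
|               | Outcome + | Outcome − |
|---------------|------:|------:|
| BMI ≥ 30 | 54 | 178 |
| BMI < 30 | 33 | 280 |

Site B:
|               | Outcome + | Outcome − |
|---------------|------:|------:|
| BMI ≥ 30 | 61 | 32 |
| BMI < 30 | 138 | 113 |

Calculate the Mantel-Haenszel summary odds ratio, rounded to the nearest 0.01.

OR_MH = Σ(aᵢdᵢ/nᵢ) / Σ(bᵢcᵢ/nᵢ), where nᵢ is the stratum total.
Stratum 1 (Site A): n = 545; a·d/n = 54·280/545 = 27.7431; b·c/n = 178·33/545 = 10.7780
Stratum 2 (Site B): n = 344; a·d/n = 61·113/344 = 20.0378; b·c/n = 32·138/344 = 12.8372
OR_MH = (27.7431 + 20.0378) / (10.7780 + 12.8372) = 47.7809 / 23.6152 = 2.02331

2.02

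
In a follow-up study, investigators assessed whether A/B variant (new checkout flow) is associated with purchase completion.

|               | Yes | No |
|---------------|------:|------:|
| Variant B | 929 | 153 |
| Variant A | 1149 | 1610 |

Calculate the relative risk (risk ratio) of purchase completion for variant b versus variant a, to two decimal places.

Cells: a = 929, b = 153, c = 1149, d = 1610.
Risk in exposed = 929/1082 = 0.85860; risk in unexposed = 1149/2759 = 0.41646.
RR = 0.85860 / 0.41646 = 2.06167
The risk among the exposed is 2.06 times that among the unexposed.

2.06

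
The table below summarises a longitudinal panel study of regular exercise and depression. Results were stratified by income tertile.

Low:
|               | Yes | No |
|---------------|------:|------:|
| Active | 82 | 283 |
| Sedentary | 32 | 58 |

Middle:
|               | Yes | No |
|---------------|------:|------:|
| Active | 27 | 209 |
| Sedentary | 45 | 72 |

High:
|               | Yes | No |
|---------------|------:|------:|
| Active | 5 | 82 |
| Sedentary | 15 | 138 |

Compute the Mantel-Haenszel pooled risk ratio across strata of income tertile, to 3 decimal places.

RR_MH = Σ(aᵢ·n₀ᵢ/nᵢ) / Σ(cᵢ·n₁ᵢ/nᵢ), with n₁ᵢ = aᵢ+bᵢ (exposed), n₀ᵢ = cᵢ+dᵢ (unexposed), nᵢ = n₁ᵢ+n₀ᵢ.
Stratum 1 (Low): n₁ = 365, n₀ = 90, n = 455; a·n₀/n = 82·90/455 = 16.2198; c·n₁/n = 32·365/455 = 25.6703
Stratum 2 (Middle): n₁ = 236, n₀ = 117, n = 353; a·n₀/n = 27·117/353 = 8.9490; c·n₁/n = 45·236/353 = 30.0850
Stratum 3 (High): n₁ = 87, n₀ = 153, n = 240; a·n₀/n = 5·153/240 = 3.1875; c·n₁/n = 15·87/240 = 5.4375
RR_MH = (16.2198 + 8.9490 + 3.1875) / (25.6703 + 30.0850 + 5.4375) = 28.3563 / 61.1928 = 0.46339

0.463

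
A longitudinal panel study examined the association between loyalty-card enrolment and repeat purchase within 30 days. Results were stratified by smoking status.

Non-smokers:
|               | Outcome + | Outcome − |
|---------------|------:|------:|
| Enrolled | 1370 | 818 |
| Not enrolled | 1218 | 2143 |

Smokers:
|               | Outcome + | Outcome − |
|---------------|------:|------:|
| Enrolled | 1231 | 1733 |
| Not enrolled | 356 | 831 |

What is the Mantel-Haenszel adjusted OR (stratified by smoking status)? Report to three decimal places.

2.363

OR_MH = Σ(aᵢdᵢ/nᵢ) / Σ(bᵢcᵢ/nᵢ), where nᵢ is the stratum total.
Stratum 1 (Non-smokers): n = 5549; a·d/n = 1370·2143/5549 = 529.0881; b·c/n = 818·1218/5549 = 179.5502
Stratum 2 (Smokers): n = 4151; a·d/n = 1231·831/4151 = 246.4372; b·c/n = 1733·356/4151 = 148.6264
OR_MH = (529.0881 + 246.4372) / (179.5502 + 148.6264) = 775.5254 / 328.1765 = 2.36313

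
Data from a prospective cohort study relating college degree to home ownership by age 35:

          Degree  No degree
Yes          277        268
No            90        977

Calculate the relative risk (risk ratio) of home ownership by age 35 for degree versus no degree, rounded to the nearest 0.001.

3.506

Reading the table with exposure as columns: a = 277 (Degree, case), b = 90 (Degree, non-case), c = 268 (No degree, case), d = 977.
Risk in exposed = 277/367 = 0.75477; risk in unexposed = 268/1245 = 0.21526.
RR = 0.75477 / 0.21526 = 3.50629
The risk among the exposed is 3.51 times that among the unexposed.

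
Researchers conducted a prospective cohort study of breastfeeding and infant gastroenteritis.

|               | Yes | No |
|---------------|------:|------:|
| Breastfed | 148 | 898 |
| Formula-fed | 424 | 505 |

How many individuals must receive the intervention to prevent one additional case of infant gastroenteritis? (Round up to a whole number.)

4

Risk in treated group = 148/1046 = 0.14149; risk in control = 424/929 = 0.45640.
Absolute risk reduction = 0.45640 − 0.14149 = 0.31491
NNT = 1 / ARR = 1 / 0.31491 = 3.175 → round up → 4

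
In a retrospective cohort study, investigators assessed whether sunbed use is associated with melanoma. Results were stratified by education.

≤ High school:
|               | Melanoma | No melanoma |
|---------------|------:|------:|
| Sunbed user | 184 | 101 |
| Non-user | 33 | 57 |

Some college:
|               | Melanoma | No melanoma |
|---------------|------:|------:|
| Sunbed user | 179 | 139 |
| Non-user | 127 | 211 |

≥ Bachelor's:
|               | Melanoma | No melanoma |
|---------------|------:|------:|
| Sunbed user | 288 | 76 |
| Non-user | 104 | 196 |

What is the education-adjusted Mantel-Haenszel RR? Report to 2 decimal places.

RR_MH = Σ(aᵢ·n₀ᵢ/nᵢ) / Σ(cᵢ·n₁ᵢ/nᵢ), with n₁ᵢ = aᵢ+bᵢ (exposed), n₀ᵢ = cᵢ+dᵢ (unexposed), nᵢ = n₁ᵢ+n₀ᵢ.
Stratum 1 (≤ High school): n₁ = 285, n₀ = 90, n = 375; a·n₀/n = 184·90/375 = 44.1600; c·n₁/n = 33·285/375 = 25.0800
Stratum 2 (Some college): n₁ = 318, n₀ = 338, n = 656; a·n₀/n = 179·338/656 = 92.2287; c·n₁/n = 127·318/656 = 61.5640
Stratum 3 (≥ Bachelor's): n₁ = 364, n₀ = 300, n = 664; a·n₀/n = 288·300/664 = 130.1205; c·n₁/n = 104·364/664 = 57.0120
RR_MH = (44.1600 + 92.2287 + 130.1205) / (25.0800 + 61.5640 + 57.0120) = 266.5091 / 143.6561 = 1.85519

1.86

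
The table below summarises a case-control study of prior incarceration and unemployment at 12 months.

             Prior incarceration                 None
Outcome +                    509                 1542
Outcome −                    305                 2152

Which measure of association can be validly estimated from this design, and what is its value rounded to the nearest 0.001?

Reading the table with exposure as columns: a = 509 (Prior incarceration, case), b = 305 (Prior incarceration, non-case), c = 1542 (None, case), d = 2152.
This is a case-control study: participants were sampled on outcome status, so risks in the source population cannot be estimated directly — relative risk is not valid here. The odds ratio is the appropriate measure.
OR = (a·d)/(b·c) = (509 × 2152) / (305 × 1542) = 1095368 / 470310 = 2.32903

2.329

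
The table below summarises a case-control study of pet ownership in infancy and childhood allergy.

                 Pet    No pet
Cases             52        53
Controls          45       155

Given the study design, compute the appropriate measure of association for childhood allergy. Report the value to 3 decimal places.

Reading the table with exposure as columns: a = 52 (Pet, case), b = 45 (Pet, non-case), c = 53 (No pet, case), d = 155.
This is a case-control study: participants were sampled on outcome status, so risks in the source population cannot be estimated directly — relative risk is not valid here. The odds ratio is the appropriate measure.
OR = (a·d)/(b·c) = (52 × 155) / (45 × 53) = 8060 / 2385 = 3.37945

3.379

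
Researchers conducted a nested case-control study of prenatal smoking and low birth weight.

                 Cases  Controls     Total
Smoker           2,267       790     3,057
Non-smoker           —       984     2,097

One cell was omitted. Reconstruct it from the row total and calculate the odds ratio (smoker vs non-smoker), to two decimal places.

2.54

The missing cell is in the unexposed row: 2097 − 984 = 1113.
So a = 2267, b = 790, c = 1113, d = 984.
OR = (a·d)/(b·c) = (2267 × 984) / (790 × 1113) = 2230728 / 879270 = 2.53702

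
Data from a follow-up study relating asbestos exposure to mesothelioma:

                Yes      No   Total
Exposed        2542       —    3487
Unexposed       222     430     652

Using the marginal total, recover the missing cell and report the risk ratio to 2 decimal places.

The missing cell is in the exposed row: 3487 − 2542 = 945.
So a = 2542, b = 945, c = 222, d = 430.
RR = [a/(a+b)] / [c/(c+d)] = (2542/3487) / (222/652) = 0.72899/0.34049 = 2.14101

2.14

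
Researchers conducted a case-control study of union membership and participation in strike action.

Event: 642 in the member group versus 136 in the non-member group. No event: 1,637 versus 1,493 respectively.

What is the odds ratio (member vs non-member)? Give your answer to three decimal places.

4.305

From the description: a = 642, b = 1637, c = 136, d = 1493.
OR = (a·d)/(b·c) = (642 × 1493) / (1637 × 136) = 958506 / 222632 = 4.30534
The odds of participation in strike action are about 4.31 times as high in the member group.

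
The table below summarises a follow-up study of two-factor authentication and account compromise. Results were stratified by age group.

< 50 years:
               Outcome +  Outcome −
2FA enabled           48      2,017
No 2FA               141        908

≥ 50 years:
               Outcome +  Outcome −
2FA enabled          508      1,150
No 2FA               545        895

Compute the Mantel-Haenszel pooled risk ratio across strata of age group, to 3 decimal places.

RR_MH = Σ(aᵢ·n₀ᵢ/nᵢ) / Σ(cᵢ·n₁ᵢ/nᵢ), with n₁ᵢ = aᵢ+bᵢ (exposed), n₀ᵢ = cᵢ+dᵢ (unexposed), nᵢ = n₁ᵢ+n₀ᵢ.
Stratum 1 (< 50 years): n₁ = 2065, n₀ = 1049, n = 3114; a·n₀/n = 48·1049/3114 = 16.1696; c·n₁/n = 141·2065/3114 = 93.5019
Stratum 2 (≥ 50 years): n₁ = 1658, n₀ = 1440, n = 3098; a·n₀/n = 508·1440/3098 = 236.1265; c·n₁/n = 545·1658/3098 = 291.6753
RR_MH = (16.1696 + 236.1265) / (93.5019 + 291.6753) = 252.2961 / 385.1772 = 0.65501

0.655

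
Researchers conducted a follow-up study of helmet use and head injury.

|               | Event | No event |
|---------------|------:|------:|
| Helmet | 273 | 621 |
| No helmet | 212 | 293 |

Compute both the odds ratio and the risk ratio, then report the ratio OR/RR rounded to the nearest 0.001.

0.835

Cells: a = 273, b = 621, c = 212, d = 293.
OR = (273·293)/(621·212) = 79989/131652 = 0.60758
Risk in exposed = 273/894 = 0.30537; risk in unexposed = 212/505 = 0.41980; RR = 0.72741
OR/RR = 0.60758 / 0.72741 = 0.83526
The outcome is not rare, so the OR lies further from 1 than the RR.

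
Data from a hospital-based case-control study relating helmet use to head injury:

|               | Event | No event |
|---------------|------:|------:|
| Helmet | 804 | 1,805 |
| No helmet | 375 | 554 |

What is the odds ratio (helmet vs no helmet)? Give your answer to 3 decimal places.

0.658

Cells: a = 804, b = 1805, c = 375, d = 554.
OR = (a·d)/(b·c) = (804 × 554) / (1805 × 375) = 445416 / 676875 = 0.65805
Exposure is associated with lower odds of head injury (OR = 0.66 < 1).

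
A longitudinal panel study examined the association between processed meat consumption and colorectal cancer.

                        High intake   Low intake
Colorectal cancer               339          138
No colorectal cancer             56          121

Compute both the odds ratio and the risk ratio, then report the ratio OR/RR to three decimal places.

Reading the table with exposure as columns: a = 339 (High intake, case), b = 56 (High intake, non-case), c = 138 (Low intake, case), d = 121.
OR = (339·121)/(56·138) = 41019/7728 = 5.30784
Risk in exposed = 339/395 = 0.85823; risk in unexposed = 138/259 = 0.53282; RR = 1.61073
OR/RR = 5.30784 / 1.61073 = 3.29530
The outcome is not rare, so the OR lies further from 1 than the RR.

3.295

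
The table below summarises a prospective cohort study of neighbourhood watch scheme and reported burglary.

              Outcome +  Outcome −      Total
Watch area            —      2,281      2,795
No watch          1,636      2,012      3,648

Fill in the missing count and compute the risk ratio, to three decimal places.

0.410

The missing cell is in the exposed row: 2795 − 2281 = 514.
So a = 514, b = 2281, c = 1636, d = 2012.
RR = [a/(a+b)] / [c/(c+d)] = (514/2795) / (1636/3648) = 0.18390/0.44846 = 0.41007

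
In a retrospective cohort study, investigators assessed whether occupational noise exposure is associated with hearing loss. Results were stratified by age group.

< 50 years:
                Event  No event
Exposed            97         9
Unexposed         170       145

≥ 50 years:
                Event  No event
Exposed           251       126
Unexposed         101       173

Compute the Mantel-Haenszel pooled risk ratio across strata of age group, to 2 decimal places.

RR_MH = Σ(aᵢ·n₀ᵢ/nᵢ) / Σ(cᵢ·n₁ᵢ/nᵢ), with n₁ᵢ = aᵢ+bᵢ (exposed), n₀ᵢ = cᵢ+dᵢ (unexposed), nᵢ = n₁ᵢ+n₀ᵢ.
Stratum 1 (< 50 years): n₁ = 106, n₀ = 315, n = 421; a·n₀/n = 97·315/421 = 72.5772; c·n₁/n = 170·106/421 = 42.8029
Stratum 2 (≥ 50 years): n₁ = 377, n₀ = 274, n = 651; a·n₀/n = 251·274/651 = 105.6436; c·n₁/n = 101·377/651 = 58.4900
RR_MH = (72.5772 + 105.6436) / (42.8029 + 58.4900) = 178.2208 / 101.2929 = 1.75946

1.76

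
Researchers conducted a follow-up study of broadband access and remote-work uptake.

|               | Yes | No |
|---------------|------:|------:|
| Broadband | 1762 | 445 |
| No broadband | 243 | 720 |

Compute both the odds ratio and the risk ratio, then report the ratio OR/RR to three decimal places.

3.708

Cells: a = 1762, b = 445, c = 243, d = 720.
OR = (1762·720)/(445·243) = 1268640/108135 = 11.73200
Risk in exposed = 1762/2207 = 0.79837; risk in unexposed = 243/963 = 0.25234; RR = 3.16391
OR/RR = 11.73200 / 3.16391 = 3.70808
The outcome is not rare, so the OR lies further from 1 than the RR.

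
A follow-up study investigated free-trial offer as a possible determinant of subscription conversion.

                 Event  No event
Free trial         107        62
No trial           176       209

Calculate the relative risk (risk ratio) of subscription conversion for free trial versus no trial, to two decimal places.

1.38

Cells: a = 107, b = 62, c = 176, d = 209.
Risk in exposed = 107/169 = 0.63314; risk in unexposed = 176/385 = 0.45714.
RR = 0.63314 / 0.45714 = 1.38499
The risk among the exposed is 1.38 times that among the unexposed.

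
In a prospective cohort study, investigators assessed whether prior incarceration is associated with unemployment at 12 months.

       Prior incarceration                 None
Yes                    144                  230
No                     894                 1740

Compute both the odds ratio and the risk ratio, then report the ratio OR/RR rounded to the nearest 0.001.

Reading the table with exposure as columns: a = 144 (Prior incarceration, case), b = 894 (Prior incarceration, non-case), c = 230 (None, case), d = 1740.
OR = (144·1740)/(894·230) = 250560/205620 = 1.21856
Risk in exposed = 144/1038 = 0.13873; risk in unexposed = 230/1970 = 0.11675; RR = 1.18824
OR/RR = 1.21856 / 1.18824 = 1.02552
The outcome is not rare, so the OR lies further from 1 than the RR.

1.026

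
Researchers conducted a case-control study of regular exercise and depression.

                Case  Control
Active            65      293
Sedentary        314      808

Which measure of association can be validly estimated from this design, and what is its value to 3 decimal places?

0.571

Cells: a = 65, b = 293, c = 314, d = 808.
This is a case-control study: participants were sampled on outcome status, so risks in the source population cannot be estimated directly — relative risk is not valid here. The odds ratio is the appropriate measure.
OR = (a·d)/(b·c) = (65 × 808) / (293 × 314) = 52520 / 92002 = 0.57086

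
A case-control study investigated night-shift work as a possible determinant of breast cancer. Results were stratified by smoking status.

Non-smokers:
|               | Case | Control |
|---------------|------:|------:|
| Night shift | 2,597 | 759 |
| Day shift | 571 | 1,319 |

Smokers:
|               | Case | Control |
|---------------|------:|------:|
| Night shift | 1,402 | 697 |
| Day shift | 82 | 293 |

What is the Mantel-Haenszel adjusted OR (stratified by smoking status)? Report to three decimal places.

OR_MH = Σ(aᵢdᵢ/nᵢ) / Σ(bᵢcᵢ/nᵢ), where nᵢ is the stratum total.
Stratum 1 (Non-smokers): n = 5246; a·d/n = 2597·1319/5246 = 652.9628; b·c/n = 759·571/5246 = 82.6132
Stratum 2 (Smokers): n = 2474; a·d/n = 1402·293/2474 = 166.0412; b·c/n = 697·82/2474 = 23.1019
OR_MH = (652.9628 + 166.0412) / (82.6132 + 23.1019) = 819.0041 / 105.7151 = 7.74728

7.747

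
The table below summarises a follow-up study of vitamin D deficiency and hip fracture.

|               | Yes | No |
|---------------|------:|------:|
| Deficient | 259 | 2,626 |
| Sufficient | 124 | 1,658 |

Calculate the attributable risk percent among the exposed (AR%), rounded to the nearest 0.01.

Cells: a = 259, b = 2626, c = 124, d = 1658.
Risk in exposed = 259/2885 = 0.08977; risk in unexposed = 124/1782 = 0.06958.
RR = 0.08977/0.06958 = 1.29015
AR% = (RR − 1)/RR × 100 = (1.29015 − 1)/1.29015 × 100 = 22.4896%

22.49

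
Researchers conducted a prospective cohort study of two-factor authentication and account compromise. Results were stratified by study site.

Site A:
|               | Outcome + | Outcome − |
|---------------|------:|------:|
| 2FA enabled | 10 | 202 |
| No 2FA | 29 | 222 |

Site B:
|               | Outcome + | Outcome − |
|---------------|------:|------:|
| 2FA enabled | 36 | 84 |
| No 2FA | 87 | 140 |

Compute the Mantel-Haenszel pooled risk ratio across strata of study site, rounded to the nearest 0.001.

RR_MH = Σ(aᵢ·n₀ᵢ/nᵢ) / Σ(cᵢ·n₁ᵢ/nᵢ), with n₁ᵢ = aᵢ+bᵢ (exposed), n₀ᵢ = cᵢ+dᵢ (unexposed), nᵢ = n₁ᵢ+n₀ᵢ.
Stratum 1 (Site A): n₁ = 212, n₀ = 251, n = 463; a·n₀/n = 10·251/463 = 5.4212; c·n₁/n = 29·212/463 = 13.2786
Stratum 2 (Site B): n₁ = 120, n₀ = 227, n = 347; a·n₀/n = 36·227/347 = 23.5504; c·n₁/n = 87·120/347 = 30.0865
RR_MH = (5.4212 + 23.5504) / (13.2786 + 30.0865) = 28.9716 / 43.3651 = 0.66809

0.668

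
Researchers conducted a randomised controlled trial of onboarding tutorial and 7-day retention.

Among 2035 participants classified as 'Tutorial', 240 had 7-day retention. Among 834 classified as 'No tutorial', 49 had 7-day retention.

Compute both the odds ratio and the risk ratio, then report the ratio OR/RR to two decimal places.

From the description: a = 240, b = 1795, c = 49, d = 785.
OR = (240·785)/(1795·49) = 188400/87955 = 2.14200
Risk in exposed = 240/2035 = 0.11794; risk in unexposed = 49/834 = 0.05875; RR = 2.00732
OR/RR = 2.14200 / 2.00732 = 1.06710
The outcome is not rare, so the OR lies further from 1 than the RR.

1.07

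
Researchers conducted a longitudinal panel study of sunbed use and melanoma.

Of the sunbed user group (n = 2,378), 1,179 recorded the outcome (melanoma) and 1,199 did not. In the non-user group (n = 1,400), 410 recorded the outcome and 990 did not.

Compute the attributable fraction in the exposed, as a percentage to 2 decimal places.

From the description: a = 1179, b = 1199, c = 410, d = 990.
Risk in exposed = 1179/2378 = 0.49579; risk in unexposed = 410/1400 = 0.29286.
RR = 0.49579/0.29286 = 1.69296
AR% = (RR − 1)/RR × 100 = (1.69296 − 1)/1.69296 × 100 = 40.9318%

40.93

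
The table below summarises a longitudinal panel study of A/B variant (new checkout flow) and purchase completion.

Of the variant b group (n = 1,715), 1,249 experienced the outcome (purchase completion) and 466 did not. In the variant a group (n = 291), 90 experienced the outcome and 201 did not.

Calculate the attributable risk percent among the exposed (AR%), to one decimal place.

From the description: a = 1249, b = 466, c = 90, d = 201.
Risk in exposed = 1249/1715 = 0.72828; risk in unexposed = 90/291 = 0.30928.
RR = 0.72828/0.30928 = 2.35477
AR% = (RR − 1)/RR × 100 = (2.35477 − 1)/2.35477 × 100 = 57.5330%

57.5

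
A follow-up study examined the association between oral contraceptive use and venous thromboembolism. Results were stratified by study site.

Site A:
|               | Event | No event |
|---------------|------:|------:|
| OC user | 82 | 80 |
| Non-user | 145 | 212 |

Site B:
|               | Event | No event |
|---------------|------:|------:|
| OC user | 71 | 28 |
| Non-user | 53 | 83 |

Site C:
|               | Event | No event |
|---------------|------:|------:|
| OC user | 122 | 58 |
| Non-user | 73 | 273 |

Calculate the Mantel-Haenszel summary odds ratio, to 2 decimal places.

OR_MH = Σ(aᵢdᵢ/nᵢ) / Σ(bᵢcᵢ/nᵢ), where nᵢ is the stratum total.
Stratum 1 (Site A): n = 519; a·d/n = 82·212/519 = 33.4952; b·c/n = 80·145/519 = 22.3507
Stratum 2 (Site B): n = 235; a·d/n = 71·83/235 = 25.0766; b·c/n = 28·53/235 = 6.3149
Stratum 3 (Site C): n = 526; a·d/n = 122·273/526 = 63.3194; b·c/n = 58·73/526 = 8.0494
OR_MH = (33.4952 + 25.0766 + 63.3194) / (22.3507 + 6.3149 + 8.0494) = 121.8912 / 36.7150 = 3.31993

3.32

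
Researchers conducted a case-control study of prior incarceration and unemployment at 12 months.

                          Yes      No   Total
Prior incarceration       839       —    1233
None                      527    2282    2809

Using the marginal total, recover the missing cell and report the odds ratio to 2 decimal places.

9.22

The missing cell is in the exposed row: 1233 − 839 = 394.
So a = 839, b = 394, c = 527, d = 2282.
OR = (a·d)/(b·c) = (839 × 2282) / (394 × 527) = 1914598 / 207638 = 9.22085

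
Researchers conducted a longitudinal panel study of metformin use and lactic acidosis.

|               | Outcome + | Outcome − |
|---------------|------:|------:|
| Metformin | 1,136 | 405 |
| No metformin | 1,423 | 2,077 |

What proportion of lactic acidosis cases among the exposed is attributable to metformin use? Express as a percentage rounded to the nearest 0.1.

44.8

Cells: a = 1136, b = 405, c = 1423, d = 2077.
Risk in exposed = 1136/1541 = 0.73718; risk in unexposed = 1423/3500 = 0.40657.
RR = 0.73718/0.40657 = 1.81317
AR% = (RR − 1)/RR × 100 = (1.81317 − 1)/1.81317 × 100 = 44.8480%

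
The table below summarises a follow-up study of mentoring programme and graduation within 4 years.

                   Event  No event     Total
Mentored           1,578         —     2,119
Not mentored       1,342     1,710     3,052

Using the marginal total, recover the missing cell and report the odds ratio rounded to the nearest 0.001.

3.717

The missing cell is in the exposed row: 2119 − 1578 = 541.
So a = 1578, b = 541, c = 1342, d = 1710.
OR = (a·d)/(b·c) = (1578 × 1710) / (541 × 1342) = 2698380 / 726022 = 3.71666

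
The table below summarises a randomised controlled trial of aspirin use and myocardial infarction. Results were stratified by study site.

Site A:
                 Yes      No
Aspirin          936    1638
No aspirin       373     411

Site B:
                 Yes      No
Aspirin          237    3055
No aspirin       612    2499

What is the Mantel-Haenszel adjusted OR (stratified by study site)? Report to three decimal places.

OR_MH = Σ(aᵢdᵢ/nᵢ) / Σ(bᵢcᵢ/nᵢ), where nᵢ is the stratum total.
Stratum 1 (Site A): n = 3358; a·d/n = 936·411/3358 = 114.5610; b·c/n = 1638·373/3358 = 181.9458
Stratum 2 (Site B): n = 6403; a·d/n = 237·2499/6403 = 92.4977; b·c/n = 3055·612/6403 = 291.9975
OR_MH = (114.5610 + 92.4977) / (181.9458 + 291.9975) = 207.0588 / 473.9433 = 0.43689

0.437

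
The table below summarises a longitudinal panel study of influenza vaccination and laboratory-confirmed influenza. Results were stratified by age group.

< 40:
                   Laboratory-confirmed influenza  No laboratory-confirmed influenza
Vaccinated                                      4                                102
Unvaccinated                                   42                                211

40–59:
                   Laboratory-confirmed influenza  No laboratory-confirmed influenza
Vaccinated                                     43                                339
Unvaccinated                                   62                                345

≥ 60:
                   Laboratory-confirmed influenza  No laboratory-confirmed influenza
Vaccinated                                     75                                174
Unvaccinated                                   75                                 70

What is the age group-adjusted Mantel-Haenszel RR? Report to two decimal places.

RR_MH = Σ(aᵢ·n₀ᵢ/nᵢ) / Σ(cᵢ·n₁ᵢ/nᵢ), with n₁ᵢ = aᵢ+bᵢ (exposed), n₀ᵢ = cᵢ+dᵢ (unexposed), nᵢ = n₁ᵢ+n₀ᵢ.
Stratum 1 (< 40): n₁ = 106, n₀ = 253, n = 359; a·n₀/n = 4·253/359 = 2.8189; c·n₁/n = 42·106/359 = 12.4011
Stratum 2 (40–59): n₁ = 382, n₀ = 407, n = 789; a·n₀/n = 43·407/789 = 22.1812; c·n₁/n = 62·382/789 = 30.0177
Stratum 3 (≥ 60): n₁ = 249, n₀ = 145, n = 394; a·n₀/n = 75·145/394 = 27.6015; c·n₁/n = 75·249/394 = 47.3985
RR_MH = (2.8189 + 22.1812 + 27.6015) / (12.4011 + 30.0177 + 47.3985) = 52.6017 / 89.8173 = 0.58565

0.59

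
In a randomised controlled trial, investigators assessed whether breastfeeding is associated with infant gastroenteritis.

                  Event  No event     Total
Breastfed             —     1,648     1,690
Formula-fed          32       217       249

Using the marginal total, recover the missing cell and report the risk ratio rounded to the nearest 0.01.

The missing cell is in the exposed row: 1690 − 1648 = 42.
So a = 42, b = 1648, c = 32, d = 217.
RR = [a/(a+b)] / [c/(c+d)] = (42/1690) / (32/249) = 0.02485/0.12851 = 0.19338

0.19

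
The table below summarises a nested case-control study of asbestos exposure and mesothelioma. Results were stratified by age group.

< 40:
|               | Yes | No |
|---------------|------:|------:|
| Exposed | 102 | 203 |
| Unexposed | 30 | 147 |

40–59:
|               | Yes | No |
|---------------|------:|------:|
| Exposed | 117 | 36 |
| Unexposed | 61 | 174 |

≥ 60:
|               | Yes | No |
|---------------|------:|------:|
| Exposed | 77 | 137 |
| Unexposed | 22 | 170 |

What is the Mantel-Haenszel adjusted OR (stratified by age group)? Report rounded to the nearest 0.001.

OR_MH = Σ(aᵢdᵢ/nᵢ) / Σ(bᵢcᵢ/nᵢ), where nᵢ is the stratum total.
Stratum 1 (< 40): n = 482; a·d/n = 102·147/482 = 31.1079; b·c/n = 203·30/482 = 12.6349
Stratum 2 (40–59): n = 388; a·d/n = 117·174/388 = 52.4691; b·c/n = 36·61/388 = 5.6598
Stratum 3 (≥ 60): n = 406; a·d/n = 77·170/406 = 32.2414; b·c/n = 137·22/406 = 7.4236
OR_MH = (31.1079 + 52.4691 + 32.2414) / (12.6349 + 5.6598 + 7.4236) = 115.8183 / 25.7183 = 4.50334

4.503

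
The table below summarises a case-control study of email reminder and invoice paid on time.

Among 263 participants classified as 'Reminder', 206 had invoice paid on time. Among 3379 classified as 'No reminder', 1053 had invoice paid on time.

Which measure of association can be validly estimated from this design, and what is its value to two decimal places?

7.98

From the description: a = 206, b = 57, c = 1053, d = 2326.
This is a case-control study: participants were sampled on outcome status, so risks in the source population cannot be estimated directly — relative risk is not valid here. The odds ratio is the appropriate measure.
OR = (a·d)/(b·c) = (206 × 2326) / (57 × 1053) = 479156 / 60021 = 7.98314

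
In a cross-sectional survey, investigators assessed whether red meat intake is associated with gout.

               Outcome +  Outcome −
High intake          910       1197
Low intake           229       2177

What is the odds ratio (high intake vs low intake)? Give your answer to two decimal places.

7.23

Cells: a = 910, b = 1197, c = 229, d = 2177.
OR = (a·d)/(b·c) = (910 × 2177) / (1197 × 229) = 1981070 / 274113 = 7.22720
The odds of gout are about 7.23 times as high in the high intake group.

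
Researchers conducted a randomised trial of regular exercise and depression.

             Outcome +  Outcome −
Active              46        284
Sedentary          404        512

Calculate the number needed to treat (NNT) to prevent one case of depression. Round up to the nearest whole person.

4

Risk in treated group = 46/330 = 0.13939; risk in control = 404/916 = 0.44105.
Absolute risk reduction = 0.44105 − 0.13939 = 0.30165
NNT = 1 / ARR = 1 / 0.30165 = 3.315 → round up → 4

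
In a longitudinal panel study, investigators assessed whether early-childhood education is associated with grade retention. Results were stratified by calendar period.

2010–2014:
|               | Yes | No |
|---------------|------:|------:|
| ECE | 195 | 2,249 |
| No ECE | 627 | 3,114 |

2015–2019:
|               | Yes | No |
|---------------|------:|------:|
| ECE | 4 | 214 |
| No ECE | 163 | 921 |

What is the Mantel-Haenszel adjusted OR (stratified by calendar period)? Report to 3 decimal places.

OR_MH = Σ(aᵢdᵢ/nᵢ) / Σ(bᵢcᵢ/nᵢ), where nᵢ is the stratum total.
Stratum 1 (2010–2014): n = 6185; a·d/n = 195·3114/6185 = 98.1778; b·c/n = 2249·627/6185 = 227.9908
Stratum 2 (2015–2019): n = 1302; a·d/n = 4·921/1302 = 2.8295; b·c/n = 214·163/1302 = 26.7911
OR_MH = (98.1778 + 2.8295) / (227.9908 + 26.7911) = 101.0073 / 254.7819 = 0.39645

0.396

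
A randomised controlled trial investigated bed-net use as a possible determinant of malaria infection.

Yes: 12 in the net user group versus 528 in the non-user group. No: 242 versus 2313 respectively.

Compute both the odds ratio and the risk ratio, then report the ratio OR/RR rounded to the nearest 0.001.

0.855

From the description: a = 12, b = 242, c = 528, d = 2313.
OR = (12·2313)/(242·528) = 27756/127776 = 0.21722
Risk in exposed = 12/254 = 0.04724; risk in unexposed = 528/2841 = 0.18585; RR = 0.25421
OR/RR = 0.21722 / 0.25421 = 0.85452
The outcome is not rare, so the OR lies further from 1 than the RR.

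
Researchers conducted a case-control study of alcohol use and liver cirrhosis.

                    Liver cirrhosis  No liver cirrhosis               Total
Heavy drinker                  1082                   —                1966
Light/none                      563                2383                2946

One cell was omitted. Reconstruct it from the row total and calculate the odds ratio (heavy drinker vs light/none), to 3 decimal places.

5.181

The missing cell is in the exposed row: 1966 − 1082 = 884.
So a = 1082, b = 884, c = 563, d = 2383.
OR = (a·d)/(b·c) = (1082 × 2383) / (884 × 563) = 2578406 / 497692 = 5.18073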